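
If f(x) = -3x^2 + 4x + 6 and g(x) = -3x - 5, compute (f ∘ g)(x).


Substitute g(x) into f:
f(g(x)) = -3*(-3x - 5)^2 + 4*(-3x - 5) + 6
(-3x - 5)^2 = 9x^2 + 30x + 25
Expand and combine: -27x^2 - 102x - 89


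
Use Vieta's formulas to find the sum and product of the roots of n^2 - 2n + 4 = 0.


For an^2+bn+c=0: sum = -b/a, product = c/a.
a=1, b=-2, c=4
Sum = -(-2)/1 = 2
Product = (4)/1 = 4


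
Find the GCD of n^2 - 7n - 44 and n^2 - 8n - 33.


Factor each:
  n^2 - 7n - 44 = (n - 11)(n + 4)
  n^2 - 8n - 33 = (n - 11)(n + 3)
Common monic factor: n - 11


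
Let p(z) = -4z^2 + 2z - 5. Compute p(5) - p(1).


p(5) = -95
p(1) = -7
p(5) - p(1) = -95 + 7 = -88


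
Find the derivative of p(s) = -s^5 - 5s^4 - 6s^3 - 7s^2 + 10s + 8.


Apply the power rule term by term:
  d/ds(-s^5) = -5s^4
  d/ds(-5s^4) = -20s^3
  d/ds(-6s^3) = -18s^2
  d/ds(-7s^2) = -14s
  d/ds(10s) = 10
  d/ds(8) = 0
p'(s) = -5s^4 - 20s^3 - 18s^2 - 14s + 10


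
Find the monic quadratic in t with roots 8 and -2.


p(t) = (t - 8)(t + 2)
Expand: t^2 - 6t - 16


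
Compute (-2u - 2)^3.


Expand (-2u - 2)^3 by repeated multiplication:
  (-2u - 2)^2 = 4u^2 + 8u + 4
= -8u^3 - 24u^2 - 24u - 8


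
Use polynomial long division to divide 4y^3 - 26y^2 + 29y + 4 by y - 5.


(4y^3 - 26y^2 + 29y + 4) / (y - 5)
Step 1: 4y^2 * (y - 5) = 4y^3 - 20y^2; subtract.
Step 2: -6y * (y - 5) = -6y^2 + 30y; subtract.
Step 3: -1 * (y - 5) = -y + 5; subtract.
Quotient: 4y^2 - 6y - 1, Remainder: -1


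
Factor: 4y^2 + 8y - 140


Roots satisfy r1 + r2 = -b/a = -2 and r1*r2 = c/a = -35.
So r1 = 5, r2 = -7.
4y^2 + 8y - 140 = 4(y - r1)(y - r2) = 4(y - 5)(y + 7)


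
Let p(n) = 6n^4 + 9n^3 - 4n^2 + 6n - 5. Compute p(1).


Using direct substitution:
  6 * (1)^4 = 6
  9 * (1)^3 = 9
  -4 * (1)^2 = -4
  6 * (1)^1 = 6
  constant: -5
Sum = 6 + 9 - 4 + 6 - 5 = 12


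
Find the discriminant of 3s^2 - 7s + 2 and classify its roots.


D = b^2 - 4ac = (-7)^2 - 4(3)(2) = 49 - 24 = 25
Since D > 0: two distinct rational roots


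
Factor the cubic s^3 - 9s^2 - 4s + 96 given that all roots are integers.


Try integer roots (divisors of 96). s=8: p(8)=0.
Divide out (s - 8): quotient is s^2 - s - 12.
Factor the quadratic: (s + 3)(s - 4)
Result: (s - 8)(s + 3)(s - 4)


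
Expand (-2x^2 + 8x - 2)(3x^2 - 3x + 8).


Distribute each term of the first polynomial:
  (-2x^2)(3x^2 - 3x + 8) = -6x^4 + 6x^3 - 16x^2
  (8x)(3x^2 - 3x + 8) = 24x^3 - 24x^2 + 64x
  (-2)(3x^2 - 3x + 8) = -6x^2 + 6x - 16
Sum: -6x^4 + 30x^3 - 46x^2 + 70x - 16


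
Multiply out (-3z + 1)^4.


Expand (-3z + 1)^4 by repeated multiplication:
  (-3z + 1)^2 = 9z^2 - 6z + 1
  (-3z + 1)^3 = -27z^3 + 27z^2 - 9z + 1
= 81z^4 - 108z^3 + 54z^2 - 12z + 1


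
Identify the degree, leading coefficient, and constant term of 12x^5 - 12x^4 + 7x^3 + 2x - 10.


Highest power of x is 5, with coefficient 12. Constant term is -10.
Degree = 5, leading coefficient = 12, constant term = -10


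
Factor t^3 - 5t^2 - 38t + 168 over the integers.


Try integer roots (divisors of 168). t=4: p(4)=0.
Divide out (t - 4): quotient is t^2 - t - 42.
Factor the quadratic: (t - 7)(t + 6)
Result: (t - 4)(t - 7)(t + 6)


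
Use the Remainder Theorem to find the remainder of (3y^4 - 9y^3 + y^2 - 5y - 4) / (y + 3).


By the Remainder Theorem, the remainder equals p(-3):
  3*(-3)^4 = 243
  -9*(-3)^3 = 243
  1*(-3)^2 = 9
  -5*(-3)^1 = 15
  constant: -4
Sum: 243 + 243 + 9 + 15 - 4 = 506


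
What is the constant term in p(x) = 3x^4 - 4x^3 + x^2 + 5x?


Read off the constant term: 0


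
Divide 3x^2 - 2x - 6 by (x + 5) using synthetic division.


Synthetic division with c = -5. Coefficients: 3, -2, -6
Bring down 3.
  3 * -5 = -15; -15 - 2 = -17
  -17 * -5 = 85; 85 - 6 = 79
Quotient: 3x - 17, Remainder: 79


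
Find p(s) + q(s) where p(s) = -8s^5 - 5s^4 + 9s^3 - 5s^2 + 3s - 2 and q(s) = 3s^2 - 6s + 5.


Align terms by degree and add:
  -8s^5 - 5s^4 + 9s^3 - 5s^2 + 3s - 2
+ 3s^2 - 6s + 5
= -8s^5 - 5s^4 + 9s^3 - 2s^2 - 3s + 3


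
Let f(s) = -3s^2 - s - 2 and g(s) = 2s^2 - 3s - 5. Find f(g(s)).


Substitute g(s) into f:
f(g(s)) = -3*(2s^2 - 3s - 5)^2 + (-1)*(2s^2 - 3s - 5) + (-2)
(2s^2 - 3s - 5)^2 = 4s^4 - 12s^3 - 11s^2 + 30s + 25
Expand and combine: -12s^4 + 36s^3 + 31s^2 - 87s - 72


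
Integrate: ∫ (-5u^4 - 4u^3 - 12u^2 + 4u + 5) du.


Reverse power rule on each term:
  ∫ -5u^4 du = -u^5
  ∫ -4u^3 du = -u^4
  ∫ -12u^2 du = -4u^3
  ∫ 4u du = 2u^2
  ∫ 5 du = 5u
F(u) = -u^5 - u^4 - 4u^3 + 2u^2 + 5u + C


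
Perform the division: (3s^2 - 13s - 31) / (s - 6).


(3s^2 - 13s - 31) / (s - 6)
Step 1: 3s * (s - 6) = 3s^2 - 18s; subtract.
Step 2: 5 * (s - 6) = 5s - 30; subtract.
Quotient: 3s + 5, Remainder: -1


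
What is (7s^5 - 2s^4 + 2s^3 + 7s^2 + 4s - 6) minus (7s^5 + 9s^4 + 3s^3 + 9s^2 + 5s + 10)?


Distribute the minus sign:
  (7s^5 - 2s^4 + 2s^3 + 7s^2 + 4s - 6)
- (7s^5 + 9s^4 + 3s^3 + 9s^2 + 5s + 10)
Negate second polynomial: -7s^5 - 9s^4 - 3s^3 - 9s^2 - 5s - 10
Add: -11s^4 - s^3 - 2s^2 - s - 16


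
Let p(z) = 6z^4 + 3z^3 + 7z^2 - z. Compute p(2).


Using direct substitution:
  6 * (2)^4 = 96
  3 * (2)^3 = 24
  7 * (2)^2 = 28
  -1 * (2)^1 = -2
  constant: 0
Sum = 96 + 24 + 28 - 2 + 0 = 146


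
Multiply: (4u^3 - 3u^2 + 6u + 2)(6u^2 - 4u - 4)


Distribute each term of the first polynomial:
  (4u^3)(6u^2 - 4u - 4) = 24u^5 - 16u^4 - 16u^3
  (-3u^2)(6u^2 - 4u - 4) = -18u^4 + 12u^3 + 12u^2
  (6u)(6u^2 - 4u - 4) = 36u^3 - 24u^2 - 24u
  (2)(6u^2 - 4u - 4) = 12u^2 - 8u - 8
Sum: 24u^5 - 34u^4 + 32u^3 - 32u - 8


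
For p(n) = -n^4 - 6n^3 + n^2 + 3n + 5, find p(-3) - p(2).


p(-3) = 86
p(2) = -49
p(-3) - p(2) = 86 + 49 = 135


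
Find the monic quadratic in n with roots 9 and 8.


p(n) = (n - 9)(n - 8)
Expand: n^2 - 17n + 72


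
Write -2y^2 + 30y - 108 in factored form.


Roots satisfy r1 + r2 = -b/a = 15 and r1*r2 = c/a = 54.
So r1 = 9, r2 = 6.
-2y^2 + 30y - 108 = -2(y - r1)(y - r2) = -2(y - 9)(y - 6)


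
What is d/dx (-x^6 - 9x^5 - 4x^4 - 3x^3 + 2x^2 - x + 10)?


Apply the power rule term by term:
  d/dx(-x^6) = -6x^5
  d/dx(-9x^5) = -45x^4
  d/dx(-4x^4) = -16x^3
  d/dx(-3x^3) = -9x^2
  d/dx(2x^2) = 4x
  d/dx(-x) = -1
  d/dx(10) = 0
p'(x) = -6x^5 - 45x^4 - 16x^3 - 9x^2 + 4x - 1


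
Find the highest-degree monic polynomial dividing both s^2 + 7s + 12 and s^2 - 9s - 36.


Factor each:
  s^2 + 7s + 12 = (s + 3)(s + 4)
  s^2 - 9s - 36 = (s + 3)(s - 12)
Common monic factor: s + 3


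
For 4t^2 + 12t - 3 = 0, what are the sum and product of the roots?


For at^2+bt+c=0: sum = -b/a, product = c/a.
a=4, b=12, c=-3
Sum = -(12)/4 = -3
Product = (-3)/4 = -3/4


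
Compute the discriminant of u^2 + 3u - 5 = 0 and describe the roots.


D = b^2 - 4ac = (3)^2 - 4(1)(-5) = 9 + 20 = 29
Since D > 0: two distinct irrational roots


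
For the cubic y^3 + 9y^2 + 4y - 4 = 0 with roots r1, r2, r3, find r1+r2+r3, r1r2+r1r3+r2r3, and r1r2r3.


Monic cubic y^3+by^2+cy+d=0: sum=-b, pairwise sum=c, product=-d.
b=9, c=4, d=-4
r1+r2+r3 = -9
r1r2+r1r3+r2r3 = 4
r1r2r3 = 4


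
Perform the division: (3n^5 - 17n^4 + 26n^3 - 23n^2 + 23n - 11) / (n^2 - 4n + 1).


(3n^5 - 17n^4 + 26n^3 - 23n^2 + 23n - 11) / (n^2 - 4n + 1)
Step 1: 3n^3 * (n^2 - 4n + 1) = 3n^5 - 12n^4 + 3n^3; subtract.
Step 2: -5n^2 * (n^2 - 4n + 1) = -5n^4 + 20n^3 - 5n^2; subtract.
Step 3: 3n * (n^2 - 4n + 1) = 3n^3 - 12n^2 + 3n; subtract.
Step 4: -6 * (n^2 - 4n + 1) = -6n^2 + 24n - 6; subtract.
Quotient: 3n^3 - 5n^2 + 3n - 6, Remainder: -4n - 5


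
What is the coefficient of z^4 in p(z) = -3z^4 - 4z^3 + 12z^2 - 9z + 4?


Read off the coefficient of z^4: -3


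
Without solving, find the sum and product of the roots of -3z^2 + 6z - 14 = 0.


For az^2+bz+c=0: sum = -b/a, product = c/a.
a=-3, b=6, c=-14
Sum = -(6)/-3 = 2
Product = (-14)/-3 = 14/3


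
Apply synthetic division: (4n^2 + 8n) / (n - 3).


Synthetic division with c = 3. Coefficients: 4, 8, 0
Bring down 4.
  4 * 3 = 12; 12 + 8 = 20
  20 * 3 = 60; 60 + 0 = 60
Quotient: 4n + 20, Remainder: 60


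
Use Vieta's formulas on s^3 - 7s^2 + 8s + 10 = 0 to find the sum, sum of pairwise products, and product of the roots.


Monic cubic s^3+bs^2+cs+d=0: sum=-b, pairwise sum=c, product=-d.
b=-7, c=8, d=10
r1+r2+r3 = 7
r1r2+r1r3+r2r3 = 8
r1r2r3 = -10


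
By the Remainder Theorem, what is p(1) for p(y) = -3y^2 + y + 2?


By the Remainder Theorem, the remainder equals p(1):
  -3*(1)^2 = -3
  1*(1)^1 = 1
  constant: 2
Sum: -3 + 1 + 2 = 0


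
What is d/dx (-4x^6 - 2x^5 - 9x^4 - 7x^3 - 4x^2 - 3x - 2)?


Apply the power rule term by term:
  d/dx(-4x^6) = -24x^5
  d/dx(-2x^5) = -10x^4
  d/dx(-9x^4) = -36x^3
  d/dx(-7x^3) = -21x^2
  d/dx(-4x^2) = -8x
  d/dx(-3x) = -3
  d/dx(-2) = 0
p'(x) = -24x^5 - 10x^4 - 36x^3 - 21x^2 - 8x - 3


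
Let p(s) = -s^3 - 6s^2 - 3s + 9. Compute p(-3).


Using direct substitution:
  -1 * (-3)^3 = 27
  -6 * (-3)^2 = -54
  -3 * (-3)^1 = 9
  constant: 9
Sum = 27 - 54 + 9 + 9 = -9


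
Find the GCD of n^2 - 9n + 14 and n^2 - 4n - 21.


Factor each:
  n^2 - 9n + 14 = (n - 7)(n - 2)
  n^2 - 4n - 21 = (n - 7)(n + 3)
Common monic factor: n - 7


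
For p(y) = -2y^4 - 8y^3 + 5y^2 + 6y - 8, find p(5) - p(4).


p(5) = -2103
p(4) = -928
p(5) - p(4) = -2103 + 928 = -1175


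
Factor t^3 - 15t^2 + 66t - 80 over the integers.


Try integer roots (divisors of -80). t=8: p(8)=0.
Divide out (t - 8): quotient is t^2 - 7t + 10.
Factor the quadratic: (t - 2)(t - 5)
Result: (t - 8)(t - 2)(t - 5)


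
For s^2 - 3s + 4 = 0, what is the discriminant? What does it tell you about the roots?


D = b^2 - 4ac = (-3)^2 - 4(1)(4) = 9 - 16 = -7
Since D < 0: two complex conjugate roots (no real roots)


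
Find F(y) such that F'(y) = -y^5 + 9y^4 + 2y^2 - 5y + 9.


Reverse power rule on each term:
  ∫ -y^5 dy = -(1/6)y^6
  ∫ 9y^4 dy = (9/5)y^5
  ∫ 2y^2 dy = (2/3)y^3
  ∫ -5y dy = -(5/2)y^2
  ∫ 9 dy = 9y
F(y) = -(1/6)y^6 + (9/5)y^5 + (2/3)y^3 - (5/2)y^2 + 9y + C


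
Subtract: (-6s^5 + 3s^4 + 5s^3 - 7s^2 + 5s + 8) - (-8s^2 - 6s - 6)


Distribute the minus sign:
  (-6s^5 + 3s^4 + 5s^3 - 7s^2 + 5s + 8)
- (-8s^2 - 6s - 6)
Negate second polynomial: 8s^2 + 6s + 6
Add: -6s^5 + 3s^4 + 5s^3 + s^2 + 11s + 14


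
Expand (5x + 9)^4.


Expand (5x + 9)^4 by repeated multiplication:
  (5x + 9)^2 = 25x^2 + 90x + 81
  (5x + 9)^3 = 125x^3 + 675x^2 + 1215x + 729
= 625x^4 + 4500x^3 + 12150x^2 + 14580x + 6561


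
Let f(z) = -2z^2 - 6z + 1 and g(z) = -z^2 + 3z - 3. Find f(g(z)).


Substitute g(z) into f:
f(g(z)) = -2*(-z^2 + 3z - 3)^2 + (-6)*(-z^2 + 3z - 3) + 1
(-z^2 + 3z - 3)^2 = z^4 - 6z^3 + 15z^2 - 18z + 9
Expand and combine: -2z^4 + 12z^3 - 24z^2 + 18z + 1


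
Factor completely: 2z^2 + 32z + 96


Roots satisfy r1 + r2 = -b/a = -16 and r1*r2 = c/a = 48.
So r1 = -12, r2 = -4.
2z^2 + 32z + 96 = 2(z - r1)(z - r2) = 2(z + 12)(z + 4)


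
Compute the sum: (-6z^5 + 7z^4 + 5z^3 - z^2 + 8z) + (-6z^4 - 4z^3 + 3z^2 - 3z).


Align terms by degree and add:
  -6z^5 + 7z^4 + 5z^3 - z^2 + 8z
  -6z^4 - 4z^3 + 3z^2 - 3z
= -6z^5 + z^4 + z^3 + 2z^2 + 5z


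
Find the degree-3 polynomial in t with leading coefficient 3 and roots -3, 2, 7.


p(t) = 3(t + 3)(t - 2)(t - 7)
Expand: 3t^3 - 18t^2 - 39t + 126


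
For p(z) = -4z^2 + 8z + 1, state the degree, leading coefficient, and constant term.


Highest power of z is 2, with coefficient -4. Constant term is 1.
Degree = 2, leading coefficient = -4, constant term = 1


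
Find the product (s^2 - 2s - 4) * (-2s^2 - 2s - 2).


Distribute each term of the first polynomial:
  (s^2)(-2s^2 - 2s - 2) = -2s^4 - 2s^3 - 2s^2
  (-2s)(-2s^2 - 2s - 2) = 4s^3 + 4s^2 + 4s
  (-4)(-2s^2 - 2s - 2) = 8s^2 + 8s + 8
Sum: -2s^4 + 2s^3 + 10s^2 + 12s + 8


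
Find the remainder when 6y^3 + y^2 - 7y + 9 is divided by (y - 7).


By the Remainder Theorem, the remainder equals p(7):
  6*(7)^3 = 2058
  1*(7)^2 = 49
  -7*(7)^1 = -49
  constant: 9
Sum: 2058 + 49 - 49 + 9 = 2067


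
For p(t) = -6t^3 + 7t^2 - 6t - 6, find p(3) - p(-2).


p(3) = -123
p(-2) = 82
p(3) - p(-2) = -123 - 82 = -205


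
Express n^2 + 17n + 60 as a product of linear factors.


Roots satisfy r1 + r2 = -b/a = -17 and r1*r2 = c/a = 60.
So r1 = -5, r2 = -12.
n^2 + 17n + 60 = (n - r1)(n - r2) = (n + 5)(n + 12)


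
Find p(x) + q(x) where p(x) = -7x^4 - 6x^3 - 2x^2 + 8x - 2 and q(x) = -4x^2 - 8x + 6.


Align terms by degree and add:
  -7x^4 - 6x^3 - 2x^2 + 8x - 2
  -4x^2 - 8x + 6
= -7x^4 - 6x^3 - 6x^2 + 4


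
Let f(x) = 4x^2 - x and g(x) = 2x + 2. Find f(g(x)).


Substitute g(x) into f:
f(g(x)) = 4*(2x + 2)^2 + (-1)*(2x + 2)
(2x + 2)^2 = 4x^2 + 8x + 4
Expand and combine: 16x^2 + 30x + 14


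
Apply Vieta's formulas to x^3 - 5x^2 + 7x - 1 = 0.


Monic cubic x^3+bx^2+cx+d=0: sum=-b, pairwise sum=c, product=-d.
b=-5, c=7, d=-1
r1+r2+r3 = 5
r1r2+r1r3+r2r3 = 7
r1r2r3 = 1


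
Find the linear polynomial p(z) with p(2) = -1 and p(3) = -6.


p(z) = mz + b. Using p(2)=-1, p(3)=-6:
m = (-1 + 6)/(2 - 3) = 5/-1 = -5
b = -1 - m*(2) = -1 + 10 = 9
p(z) = -5z + 9


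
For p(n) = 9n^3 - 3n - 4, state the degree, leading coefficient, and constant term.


Highest power of n is 3, with coefficient 9. Constant term is -4.
Degree = 3, leading coefficient = 9, constant term = -4


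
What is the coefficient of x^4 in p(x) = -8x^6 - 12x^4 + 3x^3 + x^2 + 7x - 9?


Read off the coefficient of x^4: -12


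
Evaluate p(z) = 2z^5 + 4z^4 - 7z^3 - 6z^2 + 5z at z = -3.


Using direct substitution:
  2 * (-3)^5 = -486
  4 * (-3)^4 = 324
  -7 * (-3)^3 = 189
  -6 * (-3)^2 = -54
  5 * (-3)^1 = -15
  constant: 0
Sum = -486 + 324 + 189 - 54 - 15 + 0 = -42


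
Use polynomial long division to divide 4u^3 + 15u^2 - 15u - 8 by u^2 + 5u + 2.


(4u^3 + 15u^2 - 15u - 8) / (u^2 + 5u + 2)
Step 1: 4u * (u^2 + 5u + 2) = 4u^3 + 20u^2 + 8u; subtract.
Step 2: -5 * (u^2 + 5u + 2) = -5u^2 - 25u - 10; subtract.
Quotient: 4u - 5, Remainder: 2u + 2


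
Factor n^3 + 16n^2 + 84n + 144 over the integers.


Try integer roots (divisors of 144). n=-4: p(-4)=0.
Divide out (n + 4): quotient is n^2 + 12n + 36.
Factor the quadratic: (n + 6)(n + 6)
Result: (n + 4)(n + 6)(n + 6)


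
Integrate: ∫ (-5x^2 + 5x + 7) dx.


Reverse power rule on each term:
  ∫ -5x^2 dx = -(5/3)x^3
  ∫ 5x dx = (5/2)x^2
  ∫ 7 dx = 7x
F(x) = -(5/3)x^3 + (5/2)x^2 + 7x + C


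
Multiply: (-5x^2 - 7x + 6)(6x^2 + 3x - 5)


Distribute each term of the first polynomial:
  (-5x^2)(6x^2 + 3x - 5) = -30x^4 - 15x^3 + 25x^2
  (-7x)(6x^2 + 3x - 5) = -42x^3 - 21x^2 + 35x
  (6)(6x^2 + 3x - 5) = 36x^2 + 18x - 30
Sum: -30x^4 - 57x^3 + 40x^2 + 53x - 30


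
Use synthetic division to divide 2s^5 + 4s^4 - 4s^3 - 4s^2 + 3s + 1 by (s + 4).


Synthetic division with c = -4. Coefficients: 2, 4, -4, -4, 3, 1
Bring down 2.
  2 * -4 = -8; -8 + 4 = -4
  -4 * -4 = 16; 16 - 4 = 12
  12 * -4 = -48; -48 - 4 = -52
  -52 * -4 = 208; 208 + 3 = 211
  211 * -4 = -844; -844 + 1 = -843
Quotient: 2s^4 - 4s^3 + 12s^2 - 52s + 211, Remainder: -843


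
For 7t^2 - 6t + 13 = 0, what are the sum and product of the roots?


For at^2+bt+c=0: sum = -b/a, product = c/a.
a=7, b=-6, c=13
Sum = -(-6)/7 = 6/7
Product = (13)/7 = 13/7


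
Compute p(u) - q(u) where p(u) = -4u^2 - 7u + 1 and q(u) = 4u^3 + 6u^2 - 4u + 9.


Distribute the minus sign:
  (-4u^2 - 7u + 1)
- (4u^3 + 6u^2 - 4u + 9)
Negate second polynomial: -4u^3 - 6u^2 + 4u - 9
Add: -4u^3 - 10u^2 - 3u - 8


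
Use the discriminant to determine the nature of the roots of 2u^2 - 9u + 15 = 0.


D = b^2 - 4ac = (-9)^2 - 4(2)(15) = 81 - 120 = -39
Since D < 0: two complex conjugate roots (no real roots)


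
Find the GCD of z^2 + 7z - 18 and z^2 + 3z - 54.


Factor each:
  z^2 + 7z - 18 = (z + 9)(z - 2)
  z^2 + 3z - 54 = (z + 9)(z - 6)
Common monic factor: z + 9


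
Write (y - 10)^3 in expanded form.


Expand (y - 10)^3 by repeated multiplication:
  (y - 10)^2 = y^2 - 20y + 100
= y^3 - 30y^2 + 300y - 1000


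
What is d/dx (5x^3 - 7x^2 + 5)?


Apply the power rule term by term:
  d/dx(5x^3) = 15x^2
  d/dx(-7x^2) = -14x
  d/dx(5) = 0
p'(x) = 15x^2 - 14x


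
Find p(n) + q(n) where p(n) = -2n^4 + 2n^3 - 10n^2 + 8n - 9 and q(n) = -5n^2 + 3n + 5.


Align terms by degree and add:
  -2n^4 + 2n^3 - 10n^2 + 8n - 9
  -5n^2 + 3n + 5
= -2n^4 + 2n^3 - 15n^2 + 11n - 4


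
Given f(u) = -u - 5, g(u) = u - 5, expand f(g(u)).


Substitute g(u) into f:
f(g(u)) = -1*(u - 5) + (-5)
Expand and combine: -u


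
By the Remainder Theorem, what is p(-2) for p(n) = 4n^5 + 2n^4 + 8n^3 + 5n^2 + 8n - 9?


By the Remainder Theorem, the remainder equals p(-2):
  4*(-2)^5 = -128
  2*(-2)^4 = 32
  8*(-2)^3 = -64
  5*(-2)^2 = 20
  8*(-2)^1 = -16
  constant: -9
Sum: -128 + 32 - 64 + 20 - 16 - 9 = -165


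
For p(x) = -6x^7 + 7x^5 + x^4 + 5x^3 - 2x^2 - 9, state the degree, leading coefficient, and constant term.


Highest power of x is 7, with coefficient -6. Constant term is -9.
Degree = 7, leading coefficient = -6, constant term = -9


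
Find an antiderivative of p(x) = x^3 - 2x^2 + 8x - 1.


Reverse power rule on each term:
  ∫ x^3 dx = (1/4)x^4
  ∫ -2x^2 dx = -(2/3)x^3
  ∫ 8x dx = 4x^2
  ∫ -1 dx = -x
F(x) = (1/4)x^4 - (2/3)x^3 + 4x^2 - x + C


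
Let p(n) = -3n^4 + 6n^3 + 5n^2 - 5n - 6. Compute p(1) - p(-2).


p(1) = -3
p(-2) = -72
p(1) - p(-2) = -3 + 72 = 69


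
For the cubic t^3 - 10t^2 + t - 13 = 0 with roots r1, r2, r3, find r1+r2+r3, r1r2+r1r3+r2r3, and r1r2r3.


Monic cubic t^3+bt^2+ct+d=0: sum=-b, pairwise sum=c, product=-d.
b=-10, c=1, d=-13
r1+r2+r3 = 10
r1r2+r1r3+r2r3 = 1
r1r2r3 = 13


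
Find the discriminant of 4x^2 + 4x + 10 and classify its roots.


D = b^2 - 4ac = (4)^2 - 4(4)(10) = 16 - 160 = -144
Since D < 0: two complex conjugate roots (no real roots)


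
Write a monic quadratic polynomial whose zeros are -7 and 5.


p(z) = (z + 7)(z - 5)
Expand: z^2 + 2z - 35


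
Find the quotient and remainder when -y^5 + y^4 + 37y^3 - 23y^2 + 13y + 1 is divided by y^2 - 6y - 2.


(-y^5 + y^4 + 37y^3 - 23y^2 + 13y + 1) / (y^2 - 6y - 2)
Step 1: -y^3 * (y^2 - 6y - 2) = -y^5 + 6y^4 + 2y^3; subtract.
Step 2: -5y^2 * (y^2 - 6y - 2) = -5y^4 + 30y^3 + 10y^2; subtract.
Step 3: 5y * (y^2 - 6y - 2) = 5y^3 - 30y^2 - 10y; subtract.
Step 4: -3 * (y^2 - 6y - 2) = -3y^2 + 18y + 6; subtract.
Quotient: -y^3 - 5y^2 + 5y - 3, Remainder: 5y - 5


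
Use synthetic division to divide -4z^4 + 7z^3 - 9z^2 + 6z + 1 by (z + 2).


Synthetic division with c = -2. Coefficients: -4, 7, -9, 6, 1
Bring down -4.
  -4 * -2 = 8; 8 + 7 = 15
  15 * -2 = -30; -30 - 9 = -39
  -39 * -2 = 78; 78 + 6 = 84
  84 * -2 = -168; -168 + 1 = -167
Quotient: -4z^3 + 15z^2 - 39z + 84, Remainder: -167


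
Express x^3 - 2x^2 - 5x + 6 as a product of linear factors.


Try integer roots (divisors of 6). x=3: p(3)=0.
Divide out (x - 3): quotient is x^2 + x - 2.
Factor the quadratic: (x + 2)(x - 1)
Result: (x - 3)(x + 2)(x - 1)


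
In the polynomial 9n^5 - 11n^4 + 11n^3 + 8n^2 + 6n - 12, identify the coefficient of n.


Read off the coefficient of n: 6


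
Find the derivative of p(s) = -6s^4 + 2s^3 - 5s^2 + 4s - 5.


Apply the power rule term by term:
  d/ds(-6s^4) = -24s^3
  d/ds(2s^3) = 6s^2
  d/ds(-5s^2) = -10s
  d/ds(4s) = 4
  d/ds(-5) = 0
p'(s) = -24s^3 + 6s^2 - 10s + 4


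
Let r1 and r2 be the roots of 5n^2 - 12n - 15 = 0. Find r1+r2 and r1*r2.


For an^2+bn+c=0: sum = -b/a, product = c/a.
a=5, b=-12, c=-15
Sum = -(-12)/5 = 12/5
Product = (-15)/5 = -3


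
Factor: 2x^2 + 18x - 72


Roots satisfy r1 + r2 = -b/a = -9 and r1*r2 = c/a = -36.
So r1 = -12, r2 = 3.
2x^2 + 18x - 72 = 2(x - r1)(x - r2) = 2(x + 12)(x - 3)


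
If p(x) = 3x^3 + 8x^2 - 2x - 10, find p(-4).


Using direct substitution:
  3 * (-4)^3 = -192
  8 * (-4)^2 = 128
  -2 * (-4)^1 = 8
  constant: -10
Sum = -192 + 128 + 8 - 10 = -66


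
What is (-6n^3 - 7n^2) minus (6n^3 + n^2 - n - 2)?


Distribute the minus sign:
  (-6n^3 - 7n^2)
- (6n^3 + n^2 - n - 2)
Negate second polynomial: -6n^3 - n^2 + n + 2
Add: -12n^3 - 8n^2 + n + 2


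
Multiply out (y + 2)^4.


Expand (y + 2)^4 by repeated multiplication:
  (y + 2)^2 = y^2 + 4y + 4
  (y + 2)^3 = y^3 + 6y^2 + 12y + 8
= y^4 + 8y^3 + 24y^2 + 32y + 16


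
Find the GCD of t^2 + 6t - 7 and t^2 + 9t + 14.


Factor each:
  t^2 + 6t - 7 = (t + 7)(t - 1)
  t^2 + 9t + 14 = (t + 7)(t + 2)
Common monic factor: t + 7


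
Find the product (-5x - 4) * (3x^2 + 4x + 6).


Distribute each term of the first polynomial:
  (-5x)(3x^2 + 4x + 6) = -15x^3 - 20x^2 - 30x
  (-4)(3x^2 + 4x + 6) = -12x^2 - 16x - 24
Sum: -15x^3 - 32x^2 - 46x - 24


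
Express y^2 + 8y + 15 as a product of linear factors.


Roots satisfy r1 + r2 = -b/a = -8 and r1*r2 = c/a = 15.
So r1 = -3, r2 = -5.
y^2 + 8y + 15 = (y - r1)(y - r2) = (y + 3)(y + 5)


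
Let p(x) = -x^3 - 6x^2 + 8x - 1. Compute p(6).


Using direct substitution:
  -1 * (6)^3 = -216
  -6 * (6)^2 = -216
  8 * (6)^1 = 48
  constant: -1
Sum = -216 - 216 + 48 - 1 = -385


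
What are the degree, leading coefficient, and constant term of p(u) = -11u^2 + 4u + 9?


Highest power of u is 2, with coefficient -11. Constant term is 9.
Degree = 2, leading coefficient = -11, constant term = 9


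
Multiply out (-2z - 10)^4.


Expand (-2z - 10)^4 by repeated multiplication:
  (-2z - 10)^2 = 4z^2 + 40z + 100
  (-2z - 10)^3 = -8z^3 - 120z^2 - 600z - 1000
= 16z^4 + 320z^3 + 2400z^2 + 8000z + 10000


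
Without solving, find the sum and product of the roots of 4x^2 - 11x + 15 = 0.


For ax^2+bx+c=0: sum = -b/a, product = c/a.
a=4, b=-11, c=15
Sum = -(-11)/4 = 11/4
Product = (15)/4 = 15/4


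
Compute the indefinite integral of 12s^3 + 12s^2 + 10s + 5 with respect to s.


Reverse power rule on each term:
  ∫ 12s^3 ds = 3s^4
  ∫ 12s^2 ds = 4s^3
  ∫ 10s ds = 5s^2
  ∫ 5 ds = 5s
F(s) = 3s^4 + 4s^3 + 5s^2 + 5s + C


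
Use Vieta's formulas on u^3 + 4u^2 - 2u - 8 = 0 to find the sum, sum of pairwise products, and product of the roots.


Monic cubic u^3+bu^2+cu+d=0: sum=-b, pairwise sum=c, product=-d.
b=4, c=-2, d=-8
r1+r2+r3 = -4
r1r2+r1r3+r2r3 = -2
r1r2r3 = 8


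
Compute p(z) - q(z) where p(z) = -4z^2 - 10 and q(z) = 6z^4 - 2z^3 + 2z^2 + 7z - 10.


Distribute the minus sign:
  (-4z^2 - 10)
- (6z^4 - 2z^3 + 2z^2 + 7z - 10)
Negate second polynomial: -6z^4 + 2z^3 - 2z^2 - 7z + 10
Add: -6z^4 + 2z^3 - 6z^2 - 7z


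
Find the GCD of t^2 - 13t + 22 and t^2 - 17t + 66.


Factor each:
  t^2 - 13t + 22 = (t - 11)(t - 2)
  t^2 - 17t + 66 = (t - 11)(t - 6)
Common monic factor: t - 11


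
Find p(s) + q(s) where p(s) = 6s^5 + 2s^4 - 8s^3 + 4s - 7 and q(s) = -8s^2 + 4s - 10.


Align terms by degree and add:
  6s^5 + 2s^4 - 8s^3 + 4s - 7
  -8s^2 + 4s - 10
= 6s^5 + 2s^4 - 8s^3 - 8s^2 + 8s - 17


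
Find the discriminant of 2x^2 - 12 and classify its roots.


D = b^2 - 4ac = (0)^2 - 4(2)(-12) = 0 + 96 = 96
Since D > 0: two distinct irrational roots


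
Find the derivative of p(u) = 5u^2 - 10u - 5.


Apply the power rule term by term:
  d/du(5u^2) = 10u
  d/du(-10u) = -10
  d/du(-5) = 0
p'(u) = 10u - 10


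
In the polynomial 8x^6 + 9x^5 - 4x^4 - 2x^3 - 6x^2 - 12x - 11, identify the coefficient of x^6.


Read off the coefficient of x^6: 8


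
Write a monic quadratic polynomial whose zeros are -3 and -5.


p(y) = (y + 3)(y + 5)
Expand: y^2 + 8y + 15


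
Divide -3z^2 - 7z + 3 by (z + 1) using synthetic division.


Synthetic division with c = -1. Coefficients: -3, -7, 3
Bring down -3.
  -3 * -1 = 3; 3 - 7 = -4
  -4 * -1 = 4; 4 + 3 = 7
Quotient: -3z - 4, Remainder: 7


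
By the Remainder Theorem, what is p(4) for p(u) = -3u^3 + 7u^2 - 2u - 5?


By the Remainder Theorem, the remainder equals p(4):
  -3*(4)^3 = -192
  7*(4)^2 = 112
  -2*(4)^1 = -8
  constant: -5
Sum: -192 + 112 - 8 - 5 = -93


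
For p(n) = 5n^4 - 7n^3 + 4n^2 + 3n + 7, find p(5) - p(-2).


p(5) = 2372
p(-2) = 153
p(5) - p(-2) = 2372 - 153 = 2219


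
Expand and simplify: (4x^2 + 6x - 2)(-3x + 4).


Distribute each term of the first polynomial:
  (4x^2)(-3x + 4) = -12x^3 + 16x^2
  (6x)(-3x + 4) = -18x^2 + 24x
  (-2)(-3x + 4) = 6x - 8
Sum: -12x^3 - 2x^2 + 30x - 8


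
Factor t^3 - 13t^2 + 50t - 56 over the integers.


Try integer roots (divisors of -56). t=4: p(4)=0.
Divide out (t - 4): quotient is t^2 - 9t + 14.
Factor the quadratic: (t - 2)(t - 7)
Result: (t - 4)(t - 2)(t - 7)


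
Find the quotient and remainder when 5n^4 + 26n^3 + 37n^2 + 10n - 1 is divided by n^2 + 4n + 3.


(5n^4 + 26n^3 + 37n^2 + 10n - 1) / (n^2 + 4n + 3)
Step 1: 5n^2 * (n^2 + 4n + 3) = 5n^4 + 20n^3 + 15n^2; subtract.
Step 2: 6n * (n^2 + 4n + 3) = 6n^3 + 24n^2 + 18n; subtract.
Step 3: -2 * (n^2 + 4n + 3) = -2n^2 - 8n - 6; subtract.
Quotient: 5n^2 + 6n - 2, Remainder: 5


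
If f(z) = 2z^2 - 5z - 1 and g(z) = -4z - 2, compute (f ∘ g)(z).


Substitute g(z) into f:
f(g(z)) = 2*(-4z - 2)^2 + (-5)*(-4z - 2) + (-1)
(-4z - 2)^2 = 16z^2 + 16z + 4
Expand and combine: 32z^2 + 52z + 17


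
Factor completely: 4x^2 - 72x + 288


Roots satisfy r1 + r2 = -b/a = 18 and r1*r2 = c/a = 72.
So r1 = 12, r2 = 6.
4x^2 - 72x + 288 = 4(x - r1)(x - r2) = 4(x - 12)(x - 6)


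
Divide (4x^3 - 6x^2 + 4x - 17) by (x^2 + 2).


(4x^3 - 6x^2 + 4x - 17) / (x^2 + 2)
Step 1: 4x * (x^2 + 2) = 4x^3 + 8x; subtract.
Step 2: -6 * (x^2 + 2) = -6x^2 - 12; subtract.
Quotient: 4x - 6, Remainder: -4x - 5


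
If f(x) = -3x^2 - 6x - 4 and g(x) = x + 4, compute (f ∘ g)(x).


Substitute g(x) into f:
f(g(x)) = -3*(x + 4)^2 + (-6)*(x + 4) + (-4)
(x + 4)^2 = x^2 + 8x + 16
Expand and combine: -3x^2 - 30x - 76


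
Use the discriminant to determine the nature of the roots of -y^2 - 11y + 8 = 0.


D = b^2 - 4ac = (-11)^2 - 4(-1)(8) = 121 + 32 = 153
Since D > 0: two distinct irrational roots


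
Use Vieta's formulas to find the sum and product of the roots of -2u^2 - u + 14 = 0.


For au^2+bu+c=0: sum = -b/a, product = c/a.
a=-2, b=-1, c=14
Sum = -(-1)/-2 = -1/2
Product = (14)/-2 = -7


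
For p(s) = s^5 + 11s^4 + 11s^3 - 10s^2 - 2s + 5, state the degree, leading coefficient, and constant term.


Highest power of s is 5, with coefficient 1. Constant term is 5.
Degree = 5, leading coefficient = 1, constant term = 5


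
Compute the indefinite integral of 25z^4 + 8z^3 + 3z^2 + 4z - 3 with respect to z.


Reverse power rule on each term:
  ∫ 25z^4 dz = 5z^5
  ∫ 8z^3 dz = 2z^4
  ∫ 3z^2 dz = z^3
  ∫ 4z dz = 2z^2
  ∫ -3 dz = -3z
F(z) = 5z^5 + 2z^4 + z^3 + 2z^2 - 3z + C


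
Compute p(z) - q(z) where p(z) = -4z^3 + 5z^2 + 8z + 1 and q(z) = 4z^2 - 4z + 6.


Distribute the minus sign:
  (-4z^3 + 5z^2 + 8z + 1)
- (4z^2 - 4z + 6)
Negate second polynomial: -4z^2 + 4z - 6
Add: -4z^3 + z^2 + 12z - 5


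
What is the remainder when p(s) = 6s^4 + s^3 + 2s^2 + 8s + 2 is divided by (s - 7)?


By the Remainder Theorem, the remainder equals p(7):
  6*(7)^4 = 14406
  1*(7)^3 = 343
  2*(7)^2 = 98
  8*(7)^1 = 56
  constant: 2
Sum: 14406 + 343 + 98 + 56 + 2 = 14905


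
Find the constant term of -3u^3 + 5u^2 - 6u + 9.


Read off the constant term: 9


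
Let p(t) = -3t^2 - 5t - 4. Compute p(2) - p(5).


p(2) = -26
p(5) = -104
p(2) - p(5) = -26 + 104 = 78


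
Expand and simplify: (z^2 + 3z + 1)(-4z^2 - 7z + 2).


Distribute each term of the first polynomial:
  (z^2)(-4z^2 - 7z + 2) = -4z^4 - 7z^3 + 2z^2
  (3z)(-4z^2 - 7z + 2) = -12z^3 - 21z^2 + 6z
  (1)(-4z^2 - 7z + 2) = -4z^2 - 7z + 2
Sum: -4z^4 - 19z^3 - 23z^2 - z + 2


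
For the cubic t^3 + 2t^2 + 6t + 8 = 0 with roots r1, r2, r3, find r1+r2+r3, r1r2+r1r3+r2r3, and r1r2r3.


Monic cubic t^3+bt^2+ct+d=0: sum=-b, pairwise sum=c, product=-d.
b=2, c=6, d=8
r1+r2+r3 = -2
r1r2+r1r3+r2r3 = 6
r1r2r3 = -8


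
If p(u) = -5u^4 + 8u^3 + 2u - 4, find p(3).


Using direct substitution:
  -5 * (3)^4 = -405
  8 * (3)^3 = 216
  0 * (3)^2 = 0
  2 * (3)^1 = 6
  constant: -4
Sum = -405 + 216 + 0 + 6 - 4 = -187


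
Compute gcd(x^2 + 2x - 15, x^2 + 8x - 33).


Factor each:
  x^2 + 2x - 15 = (x - 3)(x + 5)
  x^2 + 8x - 33 = (x - 3)(x + 11)
Common monic factor: x - 3


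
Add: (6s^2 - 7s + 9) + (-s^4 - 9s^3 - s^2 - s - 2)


Align terms by degree and add:
  6s^2 - 7s + 9
  -s^4 - 9s^3 - s^2 - s - 2
= -s^4 - 9s^3 + 5s^2 - 8s + 7


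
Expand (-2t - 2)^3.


Expand (-2t - 2)^3 by repeated multiplication:
  (-2t - 2)^2 = 4t^2 + 8t + 4
= -8t^3 - 24t^2 - 24t - 8


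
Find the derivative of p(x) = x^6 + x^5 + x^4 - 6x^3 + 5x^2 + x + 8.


Apply the power rule term by term:
  d/dx(x^6) = 6x^5
  d/dx(x^5) = 5x^4
  d/dx(x^4) = 4x^3
  d/dx(-6x^3) = -18x^2
  d/dx(5x^2) = 10x
  d/dx(x) = 1
  d/dx(8) = 0
p'(x) = 6x^5 + 5x^4 + 4x^3 - 18x^2 + 10x + 1


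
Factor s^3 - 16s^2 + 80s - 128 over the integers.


Try integer roots (divisors of -128). s=4: p(4)=0.
Divide out (s - 4): quotient is s^2 - 12s + 32.
Factor the quadratic: (s - 8)(s - 4)
Result: (s - 4)(s - 8)(s - 4)


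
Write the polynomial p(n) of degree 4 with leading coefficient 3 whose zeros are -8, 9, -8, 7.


p(n) = 3(n + 8)(n - 9)(n + 8)(n - 7)
Expand: 3n^4 - 387n^2 - 48n + 12096


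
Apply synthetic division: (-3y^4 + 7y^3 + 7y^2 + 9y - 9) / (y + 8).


Synthetic division with c = -8. Coefficients: -3, 7, 7, 9, -9
Bring down -3.
  -3 * -8 = 24; 24 + 7 = 31
  31 * -8 = -248; -248 + 7 = -241
  -241 * -8 = 1928; 1928 + 9 = 1937
  1937 * -8 = -15496; -15496 - 9 = -15505
Quotient: -3y^3 + 31y^2 - 241y + 1937, Remainder: -15505


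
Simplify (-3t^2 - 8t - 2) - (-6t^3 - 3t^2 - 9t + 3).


Distribute the minus sign:
  (-3t^2 - 8t - 2)
- (-6t^3 - 3t^2 - 9t + 3)
Negate second polynomial: 6t^3 + 3t^2 + 9t - 3
Add: 6t^3 + t - 5


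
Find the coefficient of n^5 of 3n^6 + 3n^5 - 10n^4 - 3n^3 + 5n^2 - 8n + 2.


Read off the coefficient of n^5: 3


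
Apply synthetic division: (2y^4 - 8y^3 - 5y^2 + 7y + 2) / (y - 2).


Synthetic division with c = 2. Coefficients: 2, -8, -5, 7, 2
Bring down 2.
  2 * 2 = 4; 4 - 8 = -4
  -4 * 2 = -8; -8 - 5 = -13
  -13 * 2 = -26; -26 + 7 = -19
  -19 * 2 = -38; -38 + 2 = -36
Quotient: 2y^3 - 4y^2 - 13y - 19, Remainder: -36


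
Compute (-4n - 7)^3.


Expand (-4n - 7)^3 by repeated multiplication:
  (-4n - 7)^2 = 16n^2 + 56n + 49
= -64n^3 - 336n^2 - 588n - 343


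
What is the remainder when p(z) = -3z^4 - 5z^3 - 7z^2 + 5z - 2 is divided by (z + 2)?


By the Remainder Theorem, the remainder equals p(-2):
  -3*(-2)^4 = -48
  -5*(-2)^3 = 40
  -7*(-2)^2 = -28
  5*(-2)^1 = -10
  constant: -2
Sum: -48 + 40 - 28 - 10 - 2 = -48


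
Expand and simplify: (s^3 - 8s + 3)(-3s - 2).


Distribute each term of the first polynomial:
  (s^3)(-3s - 2) = -3s^4 - 2s^3
  (-8s)(-3s - 2) = 24s^2 + 16s
  (3)(-3s - 2) = -9s - 6
Sum: -3s^4 - 2s^3 + 24s^2 + 7s - 6


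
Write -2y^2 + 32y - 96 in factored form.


Roots satisfy r1 + r2 = -b/a = 16 and r1*r2 = c/a = 48.
So r1 = 4, r2 = 12.
-2y^2 + 32y - 96 = -2(y - r1)(y - r2) = -2(y - 4)(y - 12)


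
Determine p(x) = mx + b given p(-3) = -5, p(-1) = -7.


p(x) = mx + b. Using p(-3)=-5, p(-1)=-7:
m = (-5 + 7)/(-3 + 1) = 2/-2 = -1
b = -5 - m*(-3) = -5 - 3 = -8
p(x) = -x - 8


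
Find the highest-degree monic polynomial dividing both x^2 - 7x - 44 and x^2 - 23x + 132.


Factor each:
  x^2 - 7x - 44 = (x - 11)(x + 4)
  x^2 - 23x + 132 = (x - 11)(x - 12)
Common monic factor: x - 11


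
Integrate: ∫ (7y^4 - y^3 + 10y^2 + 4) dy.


Reverse power rule on each term:
  ∫ 7y^4 dy = (7/5)y^5
  ∫ -y^3 dy = -(1/4)y^4
  ∫ 10y^2 dy = (10/3)y^3
  ∫ 4 dy = 4y
F(y) = (7/5)y^5 - (1/4)y^4 + (10/3)y^3 + 4y + C


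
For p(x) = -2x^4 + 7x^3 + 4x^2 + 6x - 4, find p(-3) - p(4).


p(-3) = -337
p(4) = 20
p(-3) - p(4) = -337 - 20 = -357


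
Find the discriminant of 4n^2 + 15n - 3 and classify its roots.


D = b^2 - 4ac = (15)^2 - 4(4)(-3) = 225 + 48 = 273
Since D > 0: two distinct irrational roots


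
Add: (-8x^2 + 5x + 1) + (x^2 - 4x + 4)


Align terms by degree and add:
  -8x^2 + 5x + 1
+ x^2 - 4x + 4
= -7x^2 + x + 5


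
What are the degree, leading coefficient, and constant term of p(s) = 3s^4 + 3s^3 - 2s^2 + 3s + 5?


Highest power of s is 4, with coefficient 3. Constant term is 5.
Degree = 4, leading coefficient = 3, constant term = 5


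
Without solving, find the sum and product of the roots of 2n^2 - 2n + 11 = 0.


For an^2+bn+c=0: sum = -b/a, product = c/a.
a=2, b=-2, c=11
Sum = -(-2)/2 = 1
Product = (11)/2 = 11/2


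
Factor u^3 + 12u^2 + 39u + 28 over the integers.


Try integer roots (divisors of 28). u=-7: p(-7)=0.
Divide out (u + 7): quotient is u^2 + 5u + 4.
Factor the quadratic: (u + 1)(u + 4)
Result: (u + 7)(u + 1)(u + 4)


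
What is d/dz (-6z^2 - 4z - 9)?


Apply the power rule term by term:
  d/dz(-6z^2) = -12z
  d/dz(-4z) = -4
  d/dz(-9) = 0
p'(z) = -12z - 4


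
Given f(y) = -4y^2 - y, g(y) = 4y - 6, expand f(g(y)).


Substitute g(y) into f:
f(g(y)) = -4*(4y - 6)^2 + (-1)*(4y - 6)
(4y - 6)^2 = 16y^2 - 48y + 36
Expand and combine: -64y^2 + 188y - 138


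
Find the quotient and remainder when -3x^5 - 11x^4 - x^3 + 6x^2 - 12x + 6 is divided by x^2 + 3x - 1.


(-3x^5 - 11x^4 - x^3 + 6x^2 - 12x + 6) / (x^2 + 3x - 1)
Step 1: -3x^3 * (x^2 + 3x - 1) = -3x^5 - 9x^4 + 3x^3; subtract.
Step 2: -2x^2 * (x^2 + 3x - 1) = -2x^4 - 6x^3 + 2x^2; subtract.
Step 3: 2x * (x^2 + 3x - 1) = 2x^3 + 6x^2 - 2x; subtract.
Step 4: -2 * (x^2 + 3x - 1) = -2x^2 - 6x + 2; subtract.
Quotient: -3x^3 - 2x^2 + 2x - 2, Remainder: -4x + 4


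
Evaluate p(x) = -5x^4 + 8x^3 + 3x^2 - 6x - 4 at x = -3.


Using direct substitution:
  -5 * (-3)^4 = -405
  8 * (-3)^3 = -216
  3 * (-3)^2 = 27
  -6 * (-3)^1 = 18
  constant: -4
Sum = -405 - 216 + 27 + 18 - 4 = -580


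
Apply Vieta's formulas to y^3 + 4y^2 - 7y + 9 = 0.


Monic cubic y^3+by^2+cy+d=0: sum=-b, pairwise sum=c, product=-d.
b=4, c=-7, d=9
r1+r2+r3 = -4
r1r2+r1r3+r2r3 = -7
r1r2r3 = -9


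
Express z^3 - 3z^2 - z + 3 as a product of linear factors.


Try integer roots (divisors of 3). z=-1: p(-1)=0.
Divide out (z + 1): quotient is z^2 - 4z + 3.
Factor the quadratic: (z - 3)(z - 1)
Result: (z + 1)(z - 3)(z - 1)


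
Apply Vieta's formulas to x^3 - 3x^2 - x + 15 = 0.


Monic cubic x^3+bx^2+cx+d=0: sum=-b, pairwise sum=c, product=-d.
b=-3, c=-1, d=15
r1+r2+r3 = 3
r1r2+r1r3+r2r3 = -1
r1r2r3 = -15


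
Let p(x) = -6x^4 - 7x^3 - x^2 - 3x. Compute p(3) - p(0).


p(3) = -693
p(0) = 0
p(3) - p(0) = -693 = -693


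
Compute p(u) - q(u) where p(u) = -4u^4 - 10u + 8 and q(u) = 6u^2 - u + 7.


Distribute the minus sign:
  (-4u^4 - 10u + 8)
- (6u^2 - u + 7)
Negate second polynomial: -6u^2 + u - 7
Add: -4u^4 - 6u^2 - 9u + 1


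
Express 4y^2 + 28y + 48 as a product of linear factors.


Roots satisfy r1 + r2 = -b/a = -7 and r1*r2 = c/a = 12.
So r1 = -3, r2 = -4.
4y^2 + 28y + 48 = 4(y - r1)(y - r2) = 4(y + 3)(y + 4)


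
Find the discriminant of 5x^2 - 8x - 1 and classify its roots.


D = b^2 - 4ac = (-8)^2 - 4(5)(-1) = 64 + 20 = 84
Since D > 0: two distinct irrational roots


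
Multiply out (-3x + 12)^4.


Expand (-3x + 12)^4 by repeated multiplication:
  (-3x + 12)^2 = 9x^2 - 72x + 144
  (-3x + 12)^3 = -27x^3 + 324x^2 - 1296x + 1728
= 81x^4 - 1296x^3 + 7776x^2 - 20736x + 20736


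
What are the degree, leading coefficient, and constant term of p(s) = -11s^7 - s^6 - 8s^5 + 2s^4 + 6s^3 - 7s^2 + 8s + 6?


Highest power of s is 7, with coefficient -11. Constant term is 6.
Degree = 7, leading coefficient = -11, constant term = 6


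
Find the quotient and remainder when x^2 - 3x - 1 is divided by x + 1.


(x^2 - 3x - 1) / (x + 1)
Step 1: x * (x + 1) = x^2 + x; subtract.
Step 2: -4 * (x + 1) = -4x - 4; subtract.
Quotient: x - 4, Remainder: 3


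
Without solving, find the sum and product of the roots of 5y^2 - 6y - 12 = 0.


For ay^2+by+c=0: sum = -b/a, product = c/a.
a=5, b=-6, c=-12
Sum = -(-6)/5 = 6/5
Product = (-12)/5 = -12/5


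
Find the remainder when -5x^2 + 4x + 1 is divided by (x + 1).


By the Remainder Theorem, the remainder equals p(-1):
  -5*(-1)^2 = -5
  4*(-1)^1 = -4
  constant: 1
Sum: -5 - 4 + 1 = -8


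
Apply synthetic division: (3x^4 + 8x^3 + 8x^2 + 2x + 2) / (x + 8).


Synthetic division with c = -8. Coefficients: 3, 8, 8, 2, 2
Bring down 3.
  3 * -8 = -24; -24 + 8 = -16
  -16 * -8 = 128; 128 + 8 = 136
  136 * -8 = -1088; -1088 + 2 = -1086
  -1086 * -8 = 8688; 8688 + 2 = 8690
Quotient: 3x^3 - 16x^2 + 136x - 1086, Remainder: 8690


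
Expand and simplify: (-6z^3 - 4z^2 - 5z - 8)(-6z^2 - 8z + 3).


Distribute each term of the first polynomial:
  (-6z^3)(-6z^2 - 8z + 3) = 36z^5 + 48z^4 - 18z^3
  (-4z^2)(-6z^2 - 8z + 3) = 24z^4 + 32z^3 - 12z^2
  (-5z)(-6z^2 - 8z + 3) = 30z^3 + 40z^2 - 15z
  (-8)(-6z^2 - 8z + 3) = 48z^2 + 64z - 24
Sum: 36z^5 + 72z^4 + 44z^3 + 76z^2 + 49z - 24


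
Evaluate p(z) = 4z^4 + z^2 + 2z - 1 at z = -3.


Using direct substitution:
  4 * (-3)^4 = 324
  0 * (-3)^3 = 0
  1 * (-3)^2 = 9
  2 * (-3)^1 = -6
  constant: -1
Sum = 324 + 0 + 9 - 6 - 1 = 326


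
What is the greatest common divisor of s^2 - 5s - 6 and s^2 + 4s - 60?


Factor each:
  s^2 - 5s - 6 = (s - 6)(s + 1)
  s^2 + 4s - 60 = (s - 6)(s + 10)
Common monic factor: s - 6


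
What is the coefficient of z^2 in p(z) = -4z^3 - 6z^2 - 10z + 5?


Read off the coefficient of z^2: -6


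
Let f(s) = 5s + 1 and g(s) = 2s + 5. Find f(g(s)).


Substitute g(s) into f:
f(g(s)) = 5*(2s + 5) + 1
Expand and combine: 10s + 26


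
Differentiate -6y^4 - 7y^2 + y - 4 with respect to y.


Apply the power rule term by term:
  d/dy(-6y^4) = -24y^3
  d/dy(-7y^2) = -14y
  d/dy(y) = 1
  d/dy(-4) = 0
p'(y) = -24y^3 - 14y + 1


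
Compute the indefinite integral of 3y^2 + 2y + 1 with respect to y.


Reverse power rule on each term:
  ∫ 3y^2 dy = y^3
  ∫ 2y dy = y^2
  ∫ 1 dy = y
F(y) = y^3 + y^2 + y + C


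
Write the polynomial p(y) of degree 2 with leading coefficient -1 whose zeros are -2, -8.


p(y) = -(y + 2)(y + 8)
Expand: -y^2 - 10y - 16


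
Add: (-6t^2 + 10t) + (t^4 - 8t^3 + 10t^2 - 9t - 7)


Align terms by degree and add:
  -6t^2 + 10t
+ t^4 - 8t^3 + 10t^2 - 9t - 7
= t^4 - 8t^3 + 4t^2 + t - 7


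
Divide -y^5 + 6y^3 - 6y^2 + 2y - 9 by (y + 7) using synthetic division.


Synthetic division with c = -7. Coefficients: -1, 0, 6, -6, 2, -9
Bring down -1.
  -1 * -7 = 7; 7 + 0 = 7
  7 * -7 = -49; -49 + 6 = -43
  -43 * -7 = 301; 301 - 6 = 295
  295 * -7 = -2065; -2065 + 2 = -2063
  -2063 * -7 = 14441; 14441 - 9 = 14432
Quotient: -y^4 + 7y^3 - 43y^2 + 295y - 2063, Remainder: 14432


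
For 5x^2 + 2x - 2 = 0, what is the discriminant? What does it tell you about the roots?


D = b^2 - 4ac = (2)^2 - 4(5)(-2) = 4 + 40 = 44
Since D > 0: two distinct irrational roots


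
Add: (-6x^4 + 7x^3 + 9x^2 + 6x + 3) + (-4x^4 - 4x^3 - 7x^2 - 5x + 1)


Align terms by degree and add:
  -6x^4 + 7x^3 + 9x^2 + 6x + 3
  -4x^4 - 4x^3 - 7x^2 - 5x + 1
= -10x^4 + 3x^3 + 2x^2 + x + 4


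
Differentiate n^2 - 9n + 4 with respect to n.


Apply the power rule term by term:
  d/dn(n^2) = 2n
  d/dn(-9n) = -9
  d/dn(4) = 0
p'(n) = 2n - 9


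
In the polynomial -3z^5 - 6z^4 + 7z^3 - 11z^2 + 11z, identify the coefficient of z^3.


Read off the coefficient of z^3: 7


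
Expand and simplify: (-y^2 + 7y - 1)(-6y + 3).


Distribute each term of the first polynomial:
  (-y^2)(-6y + 3) = 6y^3 - 3y^2
  (7y)(-6y + 3) = -42y^2 + 21y
  (-1)(-6y + 3) = 6y - 3
Sum: 6y^3 - 45y^2 + 27y - 3


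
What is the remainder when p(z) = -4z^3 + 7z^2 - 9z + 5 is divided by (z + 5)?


By the Remainder Theorem, the remainder equals p(-5):
  -4*(-5)^3 = 500
  7*(-5)^2 = 175
  -9*(-5)^1 = 45
  constant: 5
Sum: 500 + 175 + 45 + 5 = 725
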